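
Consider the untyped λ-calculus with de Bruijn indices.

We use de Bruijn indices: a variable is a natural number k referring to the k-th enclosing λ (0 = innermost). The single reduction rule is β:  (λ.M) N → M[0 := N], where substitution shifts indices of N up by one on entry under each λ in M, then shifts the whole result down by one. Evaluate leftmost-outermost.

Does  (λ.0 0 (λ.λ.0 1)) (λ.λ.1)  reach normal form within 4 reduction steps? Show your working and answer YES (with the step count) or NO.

Answer: YES — reaches normal form λ.λ.1 in 3 ≤ 4 steps

Derivation:
  start: (λ.0 0 (λ.λ.0 1)) (λ.λ.1)
  →1  (λ.λ.1) (λ.λ.1) (λ.λ.0 1)
  →2  (λ.λ.λ.1) (λ.λ.0 1)
  →3  λ.λ.1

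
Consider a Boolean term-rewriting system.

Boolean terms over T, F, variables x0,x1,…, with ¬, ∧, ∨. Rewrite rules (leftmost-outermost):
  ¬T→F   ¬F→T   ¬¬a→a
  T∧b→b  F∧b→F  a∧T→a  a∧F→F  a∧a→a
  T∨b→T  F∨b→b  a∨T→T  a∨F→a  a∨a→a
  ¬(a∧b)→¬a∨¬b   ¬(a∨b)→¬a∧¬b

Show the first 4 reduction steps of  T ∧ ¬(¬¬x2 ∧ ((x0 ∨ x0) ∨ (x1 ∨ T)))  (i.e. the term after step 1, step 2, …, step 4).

  start: T ∧ ¬(¬¬x2 ∧ ((x0 ∨ x0) ∨ (x1 ∨ T)))
  [1] ¬(¬¬x2 ∧ ((x0 ∨ x0) ∨ (x1 ∨ T)))
  [2] ¬¬¬x2 ∨ ¬((x0 ∨ x0) ∨ (x1 ∨ T))
  [3] ¬x2 ∨ ¬((x0 ∨ x0) ∨ (x1 ∨ T))
  [4] ¬x2 ∨ (¬(x0 ∨ x0) ∧ ¬(x1 ∨ T))

Answer: after 4 steps: ¬x2 ∨ (¬(x0 ∨ x0) ∧ ¬(x1 ∨ T))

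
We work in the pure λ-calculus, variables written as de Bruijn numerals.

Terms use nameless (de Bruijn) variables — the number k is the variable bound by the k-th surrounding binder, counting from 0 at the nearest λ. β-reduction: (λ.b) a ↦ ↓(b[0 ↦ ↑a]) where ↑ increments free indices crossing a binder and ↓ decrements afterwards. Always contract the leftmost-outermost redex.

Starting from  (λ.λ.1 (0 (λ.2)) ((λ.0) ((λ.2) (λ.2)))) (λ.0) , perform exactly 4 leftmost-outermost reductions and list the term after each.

Answer: after 4 steps: λ.0 (λ.λ.0) (λ.0)

Working:
  start: (λ.λ.1 (0 (λ.2)) ((λ.0) ((λ.2) (λ.2)))) (λ.0)
  step 1: λ.(λ.0) (0 (λ.λ.0)) ((λ.0) ((λ.λ.0) (λ.λ.0)))
  step 2: λ.0 (λ.λ.0) ((λ.0) ((λ.λ.0) (λ.λ.0)))
  step 3: λ.0 (λ.λ.0) ((λ.λ.0) (λ.λ.0))
  step 4: λ.0 (λ.λ.0) (λ.0)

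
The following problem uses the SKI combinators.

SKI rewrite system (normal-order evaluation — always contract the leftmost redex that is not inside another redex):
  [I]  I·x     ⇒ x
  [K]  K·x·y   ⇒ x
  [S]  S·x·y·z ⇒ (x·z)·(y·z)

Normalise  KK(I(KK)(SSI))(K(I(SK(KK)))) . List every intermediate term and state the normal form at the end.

Answer: normal form = K(K(SK(KK)))  (in 2 steps)

Reduction:
  start: KK(I(KK)(SSI))(K(I(SK(KK))))
  →1  K(K(I(SK(KK))))
  →2  K(K(SK(KK)))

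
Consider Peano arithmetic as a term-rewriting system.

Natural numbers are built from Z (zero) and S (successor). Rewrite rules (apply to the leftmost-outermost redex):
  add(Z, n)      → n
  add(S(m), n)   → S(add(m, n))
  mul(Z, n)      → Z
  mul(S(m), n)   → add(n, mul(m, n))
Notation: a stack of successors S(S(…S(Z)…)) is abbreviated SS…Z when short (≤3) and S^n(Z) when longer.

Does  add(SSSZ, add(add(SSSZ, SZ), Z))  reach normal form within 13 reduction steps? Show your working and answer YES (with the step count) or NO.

  start: add(SSSZ, add(add(SSSZ, SZ), Z))
  [1] S(add(SSZ, add(add(SSSZ, SZ), Z)))
  [2] S(S(add(SZ, add(add(SSSZ, SZ), Z))))
  [3] S(S(S(add(Z, add(add(SSSZ, SZ), Z)))))
  [4] S(S(S(add(add(SSSZ, SZ), Z))))
  [5] S(S(S(add(S(add(SSZ, SZ)), Z))))
  [6] S(S(S(S(add(add(SSZ, SZ), Z)))))
  [7] S(S(S(S(add(S(add(SZ, SZ)), Z)))))
  [8] S(S(S(S(S(add(add(SZ, SZ), Z))))))
  [9] S(S(S(S(S(add(S(add(Z, SZ)), Z))))))
  [10] S(S(S(S(S(S(add(add(Z, SZ), Z)))))))
  [11] S(S(S(S(S(S(add(SZ, Z)))))))
  [12] S(S(S(S(S(S(S(add(Z, Z))))))))
  [13] S^7(Z)

Answer: YES — reaches normal form S^7(Z) in 13 ≤ 13 steps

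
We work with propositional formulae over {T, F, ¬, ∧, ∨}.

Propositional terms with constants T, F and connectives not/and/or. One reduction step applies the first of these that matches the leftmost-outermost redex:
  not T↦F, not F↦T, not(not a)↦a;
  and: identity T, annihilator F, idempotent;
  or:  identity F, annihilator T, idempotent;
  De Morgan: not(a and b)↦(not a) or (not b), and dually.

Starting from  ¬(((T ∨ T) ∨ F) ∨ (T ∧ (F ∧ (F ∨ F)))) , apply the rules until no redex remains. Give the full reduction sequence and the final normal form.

Answer: normal form = F  (in 7 steps)

Derivation:
  start: ¬(((T ∨ T) ∨ F) ∨ (T ∧ (F ∧ (F ∨ F))))
  →1  ¬((T ∨ T) ∨ F) ∧ ¬(T ∧ (F ∧ (F ∨ F)))
  →2  (¬(T ∨ T) ∧ ¬F) ∧ ¬(T ∧ (F ∧ (F ∨ F)))
  →3  ((¬T ∧ ¬T) ∧ ¬F) ∧ ¬(T ∧ (F ∧ (F ∨ F)))
  →4  (¬T ∧ ¬F) ∧ ¬(T ∧ (F ∧ (F ∨ F)))
  →5  (F ∧ ¬F) ∧ ¬(T ∧ (F ∧ (F ∨ F)))
  →6  F ∧ ¬(T ∧ (F ∧ (F ∨ F)))
  →7  F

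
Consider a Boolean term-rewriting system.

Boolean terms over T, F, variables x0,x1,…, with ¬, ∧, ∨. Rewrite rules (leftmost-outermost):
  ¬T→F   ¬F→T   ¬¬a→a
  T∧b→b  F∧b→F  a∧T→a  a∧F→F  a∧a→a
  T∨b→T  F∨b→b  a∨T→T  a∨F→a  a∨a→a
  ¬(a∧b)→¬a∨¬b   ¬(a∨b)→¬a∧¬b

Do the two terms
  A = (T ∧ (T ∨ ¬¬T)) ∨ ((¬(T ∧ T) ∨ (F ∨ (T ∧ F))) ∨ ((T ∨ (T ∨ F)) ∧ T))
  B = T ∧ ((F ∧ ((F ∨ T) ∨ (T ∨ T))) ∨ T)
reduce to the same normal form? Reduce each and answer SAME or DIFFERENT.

Answer: SAME — A ⇓ T, B ⇓ T

Derivation:
Term A:
  start: (T ∧ (T ∨ ¬¬T)) ∨ ((¬(T ∧ T) ∨ (F ∨ (T ∧ F))) ∨ ((T ∨ (T ∨ F)) ∧ T))
  →1  (T ∨ ¬¬T) ∨ ((¬(T ∧ T) ∨ (F ∨ (T ∧ F))) ∨ ((T ∨ (T ∨ F)) ∧ T))
  →2  T ∨ ((¬(T ∧ T) ∨ (F ∨ (T ∧ F))) ∨ ((T ∨ (T ∨ F)) ∧ T))
  →3  T

Term B:
  start: T ∧ ((F ∧ ((F ∨ T) ∨ (T ∨ T))) ∨ T)
  →1  (F ∧ ((F ∨ T) ∨ (T ∨ T))) ∨ T
  →2  T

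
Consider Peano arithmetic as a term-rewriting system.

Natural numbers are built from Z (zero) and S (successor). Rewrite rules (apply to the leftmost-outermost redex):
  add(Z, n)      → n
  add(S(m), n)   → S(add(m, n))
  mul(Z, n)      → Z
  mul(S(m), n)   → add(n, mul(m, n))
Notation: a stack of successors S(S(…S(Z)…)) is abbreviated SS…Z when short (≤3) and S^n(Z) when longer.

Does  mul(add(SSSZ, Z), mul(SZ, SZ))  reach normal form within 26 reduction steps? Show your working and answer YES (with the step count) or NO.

  start: mul(add(SSSZ, Z), mul(SZ, SZ))
  [1] mul(S(add(SSZ, Z)), mul(SZ, SZ))
  [2] add(mul(SZ, SZ), mul(add(SSZ, Z), mul(SZ, SZ)))
  [3] add(add(SZ, mul(Z, SZ)), mul(add(SSZ, Z), mul(SZ, SZ)))
  [4] add(S(add(Z, mul(Z, SZ))), mul(add(SSZ, Z), mul(SZ, SZ)))
  [5] S(add(add(Z, mul(Z, SZ)), mul(add(SSZ, Z), mul(SZ, SZ))))
  [6] S(add(mul(Z, SZ), mul(add(SSZ, Z), mul(SZ, SZ))))
  [7] S(add(Z, mul(add(SSZ, Z), mul(SZ, SZ))))
  [8] S(mul(add(SSZ, Z), mul(SZ, SZ)))
  [9] S(mul(S(add(SZ, Z)), mul(SZ, SZ)))
  [10] S(add(mul(SZ, SZ), mul(add(SZ, Z), mul(SZ, SZ))))
  [11] S(add(add(SZ, mul(Z, SZ)), mul(add(SZ, Z), mul(SZ, SZ))))
  [12] S(add(S(add(Z, mul(Z, SZ))), mul(add(SZ, Z), mul(SZ, SZ))))
  [13] S(S(add(add(Z, mul(Z, SZ)), mul(add(SZ, Z), mul(SZ, SZ)))))
  [14] S(S(add(mul(Z, SZ), mul(add(SZ, Z), mul(SZ, SZ)))))
  [15] S(S(add(Z, mul(add(SZ, Z), mul(SZ, SZ)))))
  [16] S(S(mul(add(SZ, Z), mul(SZ, SZ))))
  [17] S(S(mul(S(add(Z, Z)), mul(SZ, SZ))))
  [18] S(S(add(mul(SZ, SZ), mul(add(Z, Z), mul(SZ, SZ)))))
  [19] S(S(add(add(SZ, mul(Z, SZ)), mul(add(Z, Z), mul(SZ, SZ)))))
  [20] S(S(add(S(add(Z, mul(Z, SZ))), mul(add(Z, Z), mul(SZ, SZ)))))
  [21] S(S(S(add(add(Z, mul(Z, SZ)), mul(add(Z, Z), mul(SZ, SZ))))))
  [22] S(S(S(add(mul(Z, SZ), mul(add(Z, Z), mul(SZ, SZ))))))
  [23] S(S(S(add(Z, mul(add(Z, Z), mul(SZ, SZ))))))
  [24] S(S(S(mul(add(Z, Z), mul(SZ, SZ)))))
  [25] S(S(S(mul(Z, mul(SZ, SZ)))))
  [26] SSSZ

Answer: YES — reaches normal form SSSZ in 26 ≤ 26 steps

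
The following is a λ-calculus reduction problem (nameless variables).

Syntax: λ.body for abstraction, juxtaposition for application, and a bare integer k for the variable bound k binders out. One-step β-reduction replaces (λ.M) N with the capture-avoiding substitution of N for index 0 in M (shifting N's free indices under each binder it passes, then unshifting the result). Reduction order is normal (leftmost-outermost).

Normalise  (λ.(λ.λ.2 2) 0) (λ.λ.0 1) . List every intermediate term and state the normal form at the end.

Answer: normal form = λ.λ.0 (λ.λ.0 1)  (in 3 steps)

Reduction:
  start: (λ.(λ.λ.2 2) 0) (λ.λ.0 1)
  [1] (λ.λ.(λ.λ.0 1) (λ.λ.0 1)) (λ.λ.0 1)
  [2] λ.(λ.λ.0 1) (λ.λ.0 1)
  [3] λ.λ.0 (λ.λ.0 1)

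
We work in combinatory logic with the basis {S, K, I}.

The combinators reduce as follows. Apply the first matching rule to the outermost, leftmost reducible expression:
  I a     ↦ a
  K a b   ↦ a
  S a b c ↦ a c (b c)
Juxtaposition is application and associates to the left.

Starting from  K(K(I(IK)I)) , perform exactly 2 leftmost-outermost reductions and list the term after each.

  start: K(K(I(IK)I))
  [1] K(K(IKI))
  [2] K(K(KI))

Answer: after 2 steps: K(K(KI))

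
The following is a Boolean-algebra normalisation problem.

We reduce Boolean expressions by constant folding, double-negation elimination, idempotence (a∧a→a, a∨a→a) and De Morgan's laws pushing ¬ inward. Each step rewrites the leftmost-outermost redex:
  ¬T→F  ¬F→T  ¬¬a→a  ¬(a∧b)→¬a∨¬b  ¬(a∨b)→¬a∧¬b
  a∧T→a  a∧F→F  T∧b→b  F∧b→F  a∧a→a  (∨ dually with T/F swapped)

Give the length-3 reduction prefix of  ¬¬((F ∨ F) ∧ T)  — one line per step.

Answer: after 3 steps: F

Working:
  start: ¬¬((F ∨ F) ∧ T)
  step 1: (F ∨ F) ∧ T
  step 2: F ∨ F
  step 3: F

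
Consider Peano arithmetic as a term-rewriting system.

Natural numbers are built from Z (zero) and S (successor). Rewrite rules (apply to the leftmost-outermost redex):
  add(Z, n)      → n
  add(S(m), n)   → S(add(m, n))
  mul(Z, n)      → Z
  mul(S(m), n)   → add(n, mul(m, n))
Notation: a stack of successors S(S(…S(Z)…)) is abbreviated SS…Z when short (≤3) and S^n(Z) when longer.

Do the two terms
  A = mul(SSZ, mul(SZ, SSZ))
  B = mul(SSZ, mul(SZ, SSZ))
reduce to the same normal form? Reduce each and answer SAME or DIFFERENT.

Answer: SAME — A ⇓ S^4(Z), B ⇓ S^4(Z)

Derivation:
Term A:
  start: mul(SSZ, mul(SZ, SSZ))
  →1  add(mul(SZ, SSZ), mul(SZ, mul(SZ, SSZ)))
  →2  add(add(SSZ, mul(Z, SSZ)), mul(SZ, mul(SZ, SSZ)))
  →3  add(S(add(SZ, mul(Z, SSZ))), mul(SZ, mul(SZ, SSZ)))
  →4  S(add(add(SZ, mul(Z, SSZ)), mul(SZ, mul(SZ, SSZ))))
  →5  S(add(S(add(Z, mul(Z, SSZ))), mul(SZ, mul(SZ, SSZ))))
  →6  S(S(add(add(Z, mul(Z, SSZ)), mul(SZ, mul(SZ, SSZ)))))
  →7  S(S(add(mul(Z, SSZ), mul(SZ, mul(SZ, SSZ)))))
  →8  S(S(add(Z, mul(SZ, mul(SZ, SSZ)))))
  →9  S(S(mul(SZ, mul(SZ, SSZ))))
  →10  S(S(add(mul(SZ, SSZ), mul(Z, mul(SZ, SSZ)))))
  →11  S(S(add(add(SSZ, mul(Z, SSZ)), mul(Z, mul(SZ, SSZ)))))
  →12  S(S(add(S(add(SZ, mul(Z, SSZ))), mul(Z, mul(SZ, SSZ)))))
  →13  S(S(S(add(add(SZ, mul(Z, SSZ)), mul(Z, mul(SZ, SSZ))))))
  →14  S(S(S(add(S(add(Z, mul(Z, SSZ))), mul(Z, mul(SZ, SSZ))))))
  →15  S(S(S(S(add(add(Z, mul(Z, SSZ)), mul(Z, mul(SZ, SSZ)))))))
  →16  S(S(S(S(add(mul(Z, SSZ), mul(Z, mul(SZ, SSZ)))))))
  →17  S(S(S(S(add(Z, mul(Z, mul(SZ, SSZ)))))))
  →18  S(S(S(S(mul(Z, mul(SZ, SSZ))))))
  →19  S^4(Z)

Term B:
  start: mul(SSZ, mul(SZ, SSZ))
  →1  add(mul(SZ, SSZ), mul(SZ, mul(SZ, SSZ)))
  →2  add(add(SSZ, mul(Z, SSZ)), mul(SZ, mul(SZ, SSZ)))
  →3  add(S(add(SZ, mul(Z, SSZ))), mul(SZ, mul(SZ, SSZ)))
  →4  S(add(add(SZ, mul(Z, SSZ)), mul(SZ, mul(SZ, SSZ))))
  →5  S(add(S(add(Z, mul(Z, SSZ))), mul(SZ, mul(SZ, SSZ))))
  →6  S(S(add(add(Z, mul(Z, SSZ)), mul(SZ, mul(SZ, SSZ)))))
  →7  S(S(add(mul(Z, SSZ), mul(SZ, mul(SZ, SSZ)))))
  →8  S(S(add(Z, mul(SZ, mul(SZ, SSZ)))))
  →9  S(S(mul(SZ, mul(SZ, SSZ))))
  →10  S(S(add(mul(SZ, SSZ), mul(Z, mul(SZ, SSZ)))))
  →11  S(S(add(add(SSZ, mul(Z, SSZ)), mul(Z, mul(SZ, SSZ)))))
  →12  S(S(add(S(add(SZ, mul(Z, SSZ))), mul(Z, mul(SZ, SSZ)))))
  →13  S(S(S(add(add(SZ, mul(Z, SSZ)), mul(Z, mul(SZ, SSZ))))))
  →14  S(S(S(add(S(add(Z, mul(Z, SSZ))), mul(Z, mul(SZ, SSZ))))))
  →15  S(S(S(S(add(add(Z, mul(Z, SSZ)), mul(Z, mul(SZ, SSZ)))))))
  →16  S(S(S(S(add(mul(Z, SSZ), mul(Z, mul(SZ, SSZ)))))))
  →17  S(S(S(S(add(Z, mul(Z, mul(SZ, SSZ)))))))
  →18  S(S(S(S(mul(Z, mul(SZ, SSZ))))))
  →19  S^4(Z)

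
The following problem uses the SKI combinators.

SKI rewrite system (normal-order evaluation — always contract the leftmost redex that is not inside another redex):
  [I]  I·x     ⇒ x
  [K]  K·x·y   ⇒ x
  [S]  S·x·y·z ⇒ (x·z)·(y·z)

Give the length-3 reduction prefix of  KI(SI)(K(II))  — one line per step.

  start: KI(SI)(K(II))
  step 1: I(K(II))
  step 2: K(II)
  step 3: KI

Answer: after 3 steps: KI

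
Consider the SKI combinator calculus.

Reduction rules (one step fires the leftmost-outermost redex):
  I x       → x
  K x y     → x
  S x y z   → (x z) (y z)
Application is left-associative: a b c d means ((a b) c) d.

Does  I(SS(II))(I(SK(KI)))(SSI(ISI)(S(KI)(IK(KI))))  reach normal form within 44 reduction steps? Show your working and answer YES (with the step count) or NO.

Answer: YES — reaches normal form I in 42 ≤ 44 steps

Derivation:
  start: I(SS(II))(I(SK(KI)))(SSI(ISI)(S(KI)(IK(KI))))
  step 1: SS(II)(I(SK(KI)))(SSI(ISI)(S(KI)(IK(KI))))
  step 2: S(I(SK(KI)))(II(I(SK(KI))))(SSI(ISI)(S(KI)(IK(KI))))
  step 3: I(SK(KI))(SSI(ISI)(S(KI)(IK(KI))))(II(I(SK(KI)))(SSI(ISI)(S(KI)(IK(KI)))))
  step 4: SK(KI)(SSI(ISI)(S(KI)(IK(KI))))(II(I(SK(KI)))(SSI(ISI)(S(KI)(IK(KI)))))
  step 5: K(SSI(ISI)(S(KI)(IK(KI))))(KI(SSI(ISI)(S(KI)(IK(KI)))))(II(I(SK(KI)))(SSI(ISI)(S(KI)(IK(KI)))))
  step 6: SSI(ISI)(S(KI)(IK(KI)))(II(I(SK(KI)))(SSI(ISI)(S(KI)(IK(KI)))))
  step 7: S(ISI)(I(ISI))(S(KI)(IK(KI)))(II(I(SK(KI)))(SSI(ISI)(S(KI)(IK(KI)))))
  step 8: ISI(S(KI)(IK(KI)))(I(ISI)(S(KI)(IK(KI))))(II(I(SK(KI)))(SSI(ISI)(S(KI)(IK(KI)))))
  step 9: SI(S(KI)(IK(KI)))(I(ISI)(S(KI)(IK(KI))))(II(I(SK(KI)))(SSI(ISI)(S(KI)(IK(KI)))))
  step 10: I(I(ISI)(S(KI)(IK(KI))))(S(KI)(IK(KI))(I(ISI)(S(KI)(IK(KI)))))(II(I(SK(KI)))(SSI(ISI)(S(KI)(IK(KI)))))
  step 11: I(ISI)(S(KI)(IK(KI)))(S(KI)(IK(KI))(I(ISI)(S(KI)(IK(KI)))))(II(I(SK(KI)))(SSI(ISI)(S(KI)(IK(KI)))))
  step 12: ISI(S(KI)(IK(KI)))(S(KI)(IK(KI))(I(ISI)(S(KI)(IK(KI)))))(II(I(SK(KI)))(SSI(ISI)(S(KI)(IK(KI)))))
  step 13: SI(S(KI)(IK(KI)))(S(KI)(IK(KI))(I(ISI)(S(KI)(IK(KI)))))(II(I(SK(KI)))(SSI(ISI)(S(KI)(IK(KI)))))
  step 14: I(S(KI)(IK(KI))(I(ISI)(S(KI)(IK(KI)))))(S(KI)(IK(KI))(S(KI)(IK(KI))(I(ISI)(S(KI)(IK(KI))))))(II(I(SK(KI)))(SSI(ISI)(S(KI)(IK(KI)))))
  step 15: S(KI)(IK(KI))(I(ISI)(S(KI)(IK(KI))))(S(KI)(IK(KI))(S(KI)(IK(KI))(I(ISI)(S(KI)(IK(KI))))))(II(I(SK(KI)))(SSI(ISI)(S(KI)(IK(KI)))))
  step 16: KI(I(ISI)(S(KI)(IK(KI))))(IK(KI)(I(ISI)(S(KI)(IK(KI)))))(S(KI)(IK(KI))(S(KI)(IK(KI))(I(ISI)(S(KI)(IK(KI))))))(II(I(SK(KI)))(SSI(ISI)(S(KI)(IK(KI)))))
  step 17: I(IK(KI)(I(ISI)(S(KI)(IK(KI)))))(S(KI)(IK(KI))(S(KI)(IK(KI))(I(ISI)(S(KI)(IK(KI))))))(II(I(SK(KI)))(SSI(ISI)(S(KI)(IK(KI)))))
  step 18: IK(KI)(I(ISI)(S(KI)(IK(KI))))(S(KI)(IK(KI))(S(KI)(IK(KI))(I(ISI)(S(KI)(IK(KI))))))(II(I(SK(KI)))(SSI(ISI)(S(KI)(IK(KI)))))
  step 19: K(KI)(I(ISI)(S(KI)(IK(KI))))(S(KI)(IK(KI))(S(KI)(IK(KI))(I(ISI)(S(KI)(IK(KI))))))(II(I(SK(KI)))(SSI(ISI)(S(KI)(IK(KI)))))
  step 20: KI(S(KI)(IK(KI))(S(KI)(IK(KI))(I(ISI)(S(KI)(IK(KI))))))(II(I(SK(KI)))(SSI(ISI)(S(KI)(IK(KI)))))
  step 21: I(II(I(SK(KI)))(SSI(ISI)(S(KI)(IK(KI)))))
  step 22: II(I(SK(KI)))(SSI(ISI)(S(KI)(IK(KI))))
  step 23: I(I(SK(KI)))(SSI(ISI)(S(KI)(IK(KI))))
  step 24: I(SK(KI))(SSI(ISI)(S(KI)(IK(KI))))
  step 25: SK(KI)(SSI(ISI)(S(KI)(IK(KI))))
  step 26: K(SSI(ISI)(S(KI)(IK(KI))))(KI(SSI(ISI)(S(KI)(IK(KI)))))
  step 27: SSI(ISI)(S(KI)(IK(KI)))
  step 28: S(ISI)(I(ISI))(S(KI)(IK(KI)))
  step 29: ISI(S(KI)(IK(KI)))(I(ISI)(S(KI)(IK(KI))))
  step 30: SI(S(KI)(IK(KI)))(I(ISI)(S(KI)(IK(KI))))
  step 31: I(I(ISI)(S(KI)(IK(KI))))(S(KI)(IK(KI))(I(ISI)(S(KI)(IK(KI)))))
  step 32: I(ISI)(S(KI)(IK(KI)))(S(KI)(IK(KI))(I(ISI)(S(KI)(IK(KI)))))
  step 33: ISI(S(KI)(IK(KI)))(S(KI)(IK(KI))(I(ISI)(S(KI)(IK(KI)))))
  step 34: SI(S(KI)(IK(KI)))(S(KI)(IK(KI))(I(ISI)(S(KI)(IK(KI)))))
  step 35: I(S(KI)(IK(KI))(I(ISI)(S(KI)(IK(KI)))))(S(KI)(IK(KI))(S(KI)(IK(KI))(I(ISI)(S(KI)(IK(KI))))))
  step 36: S(KI)(IK(KI))(I(ISI)(S(KI)(IK(KI))))(S(KI)(IK(KI))(S(KI)(IK(KI))(I(ISI)(S(KI)(IK(KI))))))
  step 37: KI(I(ISI)(S(KI)(IK(KI))))(IK(KI)(I(ISI)(S(KI)(IK(KI)))))(S(KI)(IK(KI))(S(KI)(IK(KI))(I(ISI)(S(KI)(IK(KI))))))
  step 38: I(IK(KI)(I(ISI)(S(KI)(IK(KI)))))(S(KI)(IK(KI))(S(KI)(IK(KI))(I(ISI)(S(KI)(IK(KI))))))
  step 39: IK(KI)(I(ISI)(S(KI)(IK(KI))))(S(KI)(IK(KI))(S(KI)(IK(KI))(I(ISI)(S(KI)(IK(KI))))))
  step 40: K(KI)(I(ISI)(S(KI)(IK(KI))))(S(KI)(IK(KI))(S(KI)(IK(KI))(I(ISI)(S(KI)(IK(KI))))))
  step 41: KI(S(KI)(IK(KI))(S(KI)(IK(KI))(I(ISI)(S(KI)(IK(KI))))))
  step 42: I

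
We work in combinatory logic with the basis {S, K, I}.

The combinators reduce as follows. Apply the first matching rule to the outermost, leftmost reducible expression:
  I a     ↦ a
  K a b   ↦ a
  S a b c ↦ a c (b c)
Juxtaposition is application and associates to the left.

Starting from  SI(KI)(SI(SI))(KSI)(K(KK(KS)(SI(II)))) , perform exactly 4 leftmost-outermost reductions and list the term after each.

  start: SI(KI)(SI(SI))(KSI)(K(KK(KS)(SI(II))))
  step 1: I(SI(SI))(KI(SI(SI)))(KSI)(K(KK(KS)(SI(II))))
  step 2: SI(SI)(KI(SI(SI)))(KSI)(K(KK(KS)(SI(II))))
  step 3: I(KI(SI(SI)))(SI(KI(SI(SI))))(KSI)(K(KK(KS)(SI(II))))
  step 4: KI(SI(SI))(SI(KI(SI(SI))))(KSI)(K(KK(KS)(SI(II))))

Answer: after 4 steps: KI(SI(SI))(SI(KI(SI(SI))))(KSI)(K(KK(KS)(SI(II))))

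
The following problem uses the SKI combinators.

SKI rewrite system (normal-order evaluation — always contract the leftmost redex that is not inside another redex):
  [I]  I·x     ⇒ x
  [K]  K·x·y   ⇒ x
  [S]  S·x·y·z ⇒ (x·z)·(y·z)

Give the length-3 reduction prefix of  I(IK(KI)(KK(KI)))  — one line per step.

Answer: after 3 steps: KI

Working:
  start: I(IK(KI)(KK(KI)))
  step 1: IK(KI)(KK(KI))
  step 2: K(KI)(KK(KI))
  step 3: KI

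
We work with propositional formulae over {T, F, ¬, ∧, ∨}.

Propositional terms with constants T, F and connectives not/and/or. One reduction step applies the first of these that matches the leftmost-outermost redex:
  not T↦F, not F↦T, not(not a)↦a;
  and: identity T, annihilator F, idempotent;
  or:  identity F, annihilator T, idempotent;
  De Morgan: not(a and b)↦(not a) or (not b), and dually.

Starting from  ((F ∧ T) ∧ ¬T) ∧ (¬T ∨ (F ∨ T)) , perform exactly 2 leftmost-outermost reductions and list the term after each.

  start: ((F ∧ T) ∧ ¬T) ∧ (¬T ∨ (F ∨ T))
  [1] (F ∧ ¬T) ∧ (¬T ∨ (F ∨ T))
  [2] F ∧ (¬T ∨ (F ∨ T))

Answer: after 2 steps: F ∧ (¬T ∨ (F ∨ T))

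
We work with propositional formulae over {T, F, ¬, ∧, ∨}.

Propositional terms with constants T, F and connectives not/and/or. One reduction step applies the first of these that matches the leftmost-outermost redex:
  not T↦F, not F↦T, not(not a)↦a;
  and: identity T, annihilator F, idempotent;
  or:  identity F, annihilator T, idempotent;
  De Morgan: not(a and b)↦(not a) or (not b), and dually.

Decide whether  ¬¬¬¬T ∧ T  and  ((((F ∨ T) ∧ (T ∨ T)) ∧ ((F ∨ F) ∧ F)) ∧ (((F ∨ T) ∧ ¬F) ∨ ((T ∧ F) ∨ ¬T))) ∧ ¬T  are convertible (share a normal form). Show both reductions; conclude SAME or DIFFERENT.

Term A:
  start: ¬¬¬¬T ∧ T
  step 1: ¬¬¬¬T
  step 2: ¬¬T
  step 3: T

Term B:
  start: ((((F ∨ T) ∧ (T ∨ T)) ∧ ((F ∨ F) ∧ F)) ∧ (((F ∨ T) ∧ ¬F) ∨ ((T ∧ F) ∨ ¬T))) ∧ ¬T
  step 1: (((T ∧ (T ∨ T)) ∧ ((F ∨ F) ∧ F)) ∧ (((F ∨ T) ∧ ¬F) ∨ ((T ∧ F) ∨ ¬T))) ∧ ¬T
  step 2: (((T ∨ T) ∧ ((F ∨ F) ∧ F)) ∧ (((F ∨ T) ∧ ¬F) ∨ ((T ∧ F) ∨ ¬T))) ∧ ¬T
  step 3: ((T ∧ ((F ∨ F) ∧ F)) ∧ (((F ∨ T) ∧ ¬F) ∨ ((T ∧ F) ∨ ¬T))) ∧ ¬T
  step 4: (((F ∨ F) ∧ F) ∧ (((F ∨ T) ∧ ¬F) ∨ ((T ∧ F) ∨ ¬T))) ∧ ¬T
  step 5: (F ∧ (((F ∨ T) ∧ ¬F) ∨ ((T ∧ F) ∨ ¬T))) ∧ ¬T
  step 6: F ∧ ¬T
  step 7: F

Answer: DIFFERENT — A ⇓ T, B ⇓ F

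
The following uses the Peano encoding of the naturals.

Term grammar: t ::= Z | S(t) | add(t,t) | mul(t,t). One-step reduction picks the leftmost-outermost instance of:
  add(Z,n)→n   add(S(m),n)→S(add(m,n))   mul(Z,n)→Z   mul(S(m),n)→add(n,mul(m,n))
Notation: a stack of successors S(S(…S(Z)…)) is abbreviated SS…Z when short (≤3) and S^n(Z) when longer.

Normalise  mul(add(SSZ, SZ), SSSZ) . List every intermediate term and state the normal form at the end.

Answer: normal form = S^9(Z)  (in 19 steps)

Derivation:
  start: mul(add(SSZ, SZ), SSSZ)
  →1  mul(S(add(SZ, SZ)), SSSZ)
  →2  add(SSSZ, mul(add(SZ, SZ), SSSZ))
  →3  S(add(SSZ, mul(add(SZ, SZ), SSSZ)))
  →4  S(S(add(SZ, mul(add(SZ, SZ), SSSZ))))
  →5  S(S(S(add(Z, mul(add(SZ, SZ), SSSZ)))))
  →6  S(S(S(mul(add(SZ, SZ), SSSZ))))
  →7  S(S(S(mul(S(add(Z, SZ)), SSSZ))))
  →8  S(S(S(add(SSSZ, mul(add(Z, SZ), SSSZ)))))
  →9  S(S(S(S(add(SSZ, mul(add(Z, SZ), SSSZ))))))
  →10  S(S(S(S(S(add(SZ, mul(add(Z, SZ), SSSZ)))))))
  →11  S(S(S(S(S(S(add(Z, mul(add(Z, SZ), SSSZ))))))))
  →12  S(S(S(S(S(S(mul(add(Z, SZ), SSSZ)))))))
  →13  S(S(S(S(S(S(mul(SZ, SSSZ)))))))
  →14  S(S(S(S(S(S(add(SSSZ, mul(Z, SSSZ))))))))
  →15  S(S(S(S(S(S(S(add(SSZ, mul(Z, SSSZ)))))))))
  →16  S(S(S(S(S(S(S(S(add(SZ, mul(Z, SSSZ))))))))))
  →17  S(S(S(S(S(S(S(S(S(add(Z, mul(Z, SSSZ)))))))))))
  →18  S(S(S(S(S(S(S(S(S(mul(Z, SSSZ))))))))))
  →19  S^9(Z)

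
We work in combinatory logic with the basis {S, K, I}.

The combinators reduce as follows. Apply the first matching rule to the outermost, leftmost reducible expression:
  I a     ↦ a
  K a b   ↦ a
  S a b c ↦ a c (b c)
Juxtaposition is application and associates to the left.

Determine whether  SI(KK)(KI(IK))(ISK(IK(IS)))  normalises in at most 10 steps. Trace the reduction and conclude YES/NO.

Answer: YES — reaches normal form K(SK(KS)) in 8 ≤ 10 steps

Working:
  start: SI(KK)(KI(IK))(ISK(IK(IS)))
  step 1: I(KI(IK))(KK(KI(IK)))(ISK(IK(IS)))
  step 2: KI(IK)(KK(KI(IK)))(ISK(IK(IS)))
  step 3: I(KK(KI(IK)))(ISK(IK(IS)))
  step 4: KK(KI(IK))(ISK(IK(IS)))
  step 5: K(ISK(IK(IS)))
  step 6: K(SK(IK(IS)))
  step 7: K(SK(K(IS)))
  step 8: K(SK(KS))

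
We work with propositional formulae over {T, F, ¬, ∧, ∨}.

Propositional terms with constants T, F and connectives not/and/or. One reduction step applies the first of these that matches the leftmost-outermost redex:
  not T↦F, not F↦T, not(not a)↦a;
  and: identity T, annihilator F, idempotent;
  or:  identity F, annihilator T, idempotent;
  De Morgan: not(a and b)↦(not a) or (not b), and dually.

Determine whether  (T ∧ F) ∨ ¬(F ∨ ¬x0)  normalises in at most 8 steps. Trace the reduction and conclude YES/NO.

Answer: YES — reaches normal form x0 in 6 ≤ 8 steps

Derivation:
  start: (T ∧ F) ∨ ¬(F ∨ ¬x0)
  →1  F ∨ ¬(F ∨ ¬x0)
  →2  ¬(F ∨ ¬x0)
  →3  ¬F ∧ ¬¬x0
  →4  T ∧ ¬¬x0
  →5  ¬¬x0
  →6  x0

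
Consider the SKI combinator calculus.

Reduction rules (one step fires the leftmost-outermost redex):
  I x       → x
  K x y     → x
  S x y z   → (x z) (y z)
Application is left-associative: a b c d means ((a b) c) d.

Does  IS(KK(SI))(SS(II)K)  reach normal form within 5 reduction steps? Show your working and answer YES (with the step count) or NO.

Answer: YES — reaches normal form SK(SKK) in 5 ≤ 5 steps

Working:
  start: IS(KK(SI))(SS(II)K)
  →1  S(KK(SI))(SS(II)K)
  →2  SK(SS(II)K)
  →3  SK(SK(IIK))
  →4  SK(SK(IK))
  →5  SK(SKK)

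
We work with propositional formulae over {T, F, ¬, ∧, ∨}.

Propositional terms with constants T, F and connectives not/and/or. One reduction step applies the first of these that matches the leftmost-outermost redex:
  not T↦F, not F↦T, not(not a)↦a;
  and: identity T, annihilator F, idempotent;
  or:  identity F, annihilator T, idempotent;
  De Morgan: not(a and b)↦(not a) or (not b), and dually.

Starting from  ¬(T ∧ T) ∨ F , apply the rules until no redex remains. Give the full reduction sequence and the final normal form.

  start: ¬(T ∧ T) ∨ F
  →1  ¬(T ∧ T)
  →2  ¬T ∨ ¬T
  →3  ¬T
  →4  F

Answer: normal form = F  (in 4 steps)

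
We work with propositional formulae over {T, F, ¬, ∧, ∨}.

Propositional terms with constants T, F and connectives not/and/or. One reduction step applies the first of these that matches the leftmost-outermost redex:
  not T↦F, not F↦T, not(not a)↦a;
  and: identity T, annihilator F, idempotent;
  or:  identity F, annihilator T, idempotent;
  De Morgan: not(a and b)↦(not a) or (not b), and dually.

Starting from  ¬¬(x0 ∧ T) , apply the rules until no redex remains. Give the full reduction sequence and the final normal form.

Answer: normal form = x0  (in 2 steps)

Reduction:
  start: ¬¬(x0 ∧ T)
  [1] x0 ∧ T
  [2] x0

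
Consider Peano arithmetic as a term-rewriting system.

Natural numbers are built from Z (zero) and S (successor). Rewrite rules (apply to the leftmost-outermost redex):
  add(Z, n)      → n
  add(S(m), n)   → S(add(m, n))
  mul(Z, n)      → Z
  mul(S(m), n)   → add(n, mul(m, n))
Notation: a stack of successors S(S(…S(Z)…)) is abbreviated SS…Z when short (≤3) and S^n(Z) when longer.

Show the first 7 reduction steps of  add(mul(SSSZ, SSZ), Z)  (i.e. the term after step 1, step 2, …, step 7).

  start: add(mul(SSSZ, SSZ), Z)
  [1] add(add(SSZ, mul(SSZ, SSZ)), Z)
  [2] add(S(add(SZ, mul(SSZ, SSZ))), Z)
  [3] S(add(add(SZ, mul(SSZ, SSZ)), Z))
  [4] S(add(S(add(Z, mul(SSZ, SSZ))), Z))
  [5] S(S(add(add(Z, mul(SSZ, SSZ)), Z)))
  [6] S(S(add(mul(SSZ, SSZ), Z)))
  [7] S(S(add(add(SSZ, mul(SZ, SSZ)), Z)))

Answer: after 7 steps: S(S(add(add(SSZ, mul(SZ, SSZ)), Z)))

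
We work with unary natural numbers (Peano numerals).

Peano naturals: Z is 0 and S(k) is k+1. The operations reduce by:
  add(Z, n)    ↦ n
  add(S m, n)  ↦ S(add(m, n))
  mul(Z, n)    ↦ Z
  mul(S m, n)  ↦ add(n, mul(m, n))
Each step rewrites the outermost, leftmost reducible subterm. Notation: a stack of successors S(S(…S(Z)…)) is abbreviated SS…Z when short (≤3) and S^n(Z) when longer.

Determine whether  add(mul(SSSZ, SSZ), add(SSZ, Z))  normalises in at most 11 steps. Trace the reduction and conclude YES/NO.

Answer: NO — after 11 steps the term is S(S(S(S(add(add(Z, mul(SZ, SSZ)), add(SSZ, Z)))))), not yet normal

Working:
  start: add(mul(SSSZ, SSZ), add(SSZ, Z))
  step 1: add(add(SSZ, mul(SSZ, SSZ)), add(SSZ, Z))
  step 2: add(S(add(SZ, mul(SSZ, SSZ))), add(SSZ, Z))
  step 3: S(add(add(SZ, mul(SSZ, SSZ)), add(SSZ, Z)))
  step 4: S(add(S(add(Z, mul(SSZ, SSZ))), add(SSZ, Z)))
  step 5: S(S(add(add(Z, mul(SSZ, SSZ)), add(SSZ, Z))))
  step 6: S(S(add(mul(SSZ, SSZ), add(SSZ, Z))))
  step 7: S(S(add(add(SSZ, mul(SZ, SSZ)), add(SSZ, Z))))
  step 8: S(S(add(S(add(SZ, mul(SZ, SSZ))), add(SSZ, Z))))
  step 9: S(S(S(add(add(SZ, mul(SZ, SSZ)), add(SSZ, Z)))))
  step 10: S(S(S(add(S(add(Z, mul(SZ, SSZ))), add(SSZ, Z)))))
  step 11: S(S(S(S(add(add(Z, mul(SZ, SSZ)), add(SSZ, Z))))))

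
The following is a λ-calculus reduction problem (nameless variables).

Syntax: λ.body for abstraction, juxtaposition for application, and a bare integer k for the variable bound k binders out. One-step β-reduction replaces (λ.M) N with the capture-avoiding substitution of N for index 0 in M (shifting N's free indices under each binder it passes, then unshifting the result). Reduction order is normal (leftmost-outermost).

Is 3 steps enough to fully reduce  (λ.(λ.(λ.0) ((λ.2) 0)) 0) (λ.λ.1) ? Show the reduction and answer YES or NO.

  start: (λ.(λ.(λ.0) ((λ.2) 0)) 0) (λ.λ.1)
  [1] (λ.(λ.0) ((λ.λ.λ.1) 0)) (λ.λ.1)
  [2] (λ.0) ((λ.λ.λ.1) (λ.λ.1))
  [3] (λ.λ.λ.1) (λ.λ.1)

Answer: NO — after 3 steps the term is (λ.λ.λ.1) (λ.λ.1), not yet normal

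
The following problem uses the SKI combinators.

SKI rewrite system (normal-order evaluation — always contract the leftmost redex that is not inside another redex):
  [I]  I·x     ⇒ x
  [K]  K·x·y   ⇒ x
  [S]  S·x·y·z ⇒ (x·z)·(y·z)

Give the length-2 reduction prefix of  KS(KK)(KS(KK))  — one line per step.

  start: KS(KK)(KS(KK))
  →1  S(KS(KK))
  →2  SS

Answer: after 2 steps: SS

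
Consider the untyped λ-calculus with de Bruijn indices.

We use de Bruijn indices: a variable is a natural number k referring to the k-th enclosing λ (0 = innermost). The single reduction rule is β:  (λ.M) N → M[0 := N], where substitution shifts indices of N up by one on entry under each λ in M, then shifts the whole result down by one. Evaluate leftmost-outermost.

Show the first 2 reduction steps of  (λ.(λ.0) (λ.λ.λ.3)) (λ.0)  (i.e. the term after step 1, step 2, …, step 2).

  start: (λ.(λ.0) (λ.λ.λ.3)) (λ.0)
  step 1: (λ.0) (λ.λ.λ.λ.0)
  step 2: λ.λ.λ.λ.0

Answer: after 2 steps: λ.λ.λ.λ.0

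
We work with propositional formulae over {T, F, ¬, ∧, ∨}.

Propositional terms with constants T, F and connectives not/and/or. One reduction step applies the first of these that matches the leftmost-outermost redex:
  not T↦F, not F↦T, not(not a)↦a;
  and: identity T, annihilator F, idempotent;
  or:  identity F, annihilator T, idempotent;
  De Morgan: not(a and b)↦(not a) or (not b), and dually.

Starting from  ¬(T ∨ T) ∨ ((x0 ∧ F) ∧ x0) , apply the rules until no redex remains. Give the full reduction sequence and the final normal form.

Answer: normal form = F  (in 6 steps)

Derivation:
  start: ¬(T ∨ T) ∨ ((x0 ∧ F) ∧ x0)
  [1] (¬T ∧ ¬T) ∨ ((x0 ∧ F) ∧ x0)
  [2] ¬T ∨ ((x0 ∧ F) ∧ x0)
  [3] F ∨ ((x0 ∧ F) ∧ x0)
  [4] (x0 ∧ F) ∧ x0
  [5] F ∧ x0
  [6] F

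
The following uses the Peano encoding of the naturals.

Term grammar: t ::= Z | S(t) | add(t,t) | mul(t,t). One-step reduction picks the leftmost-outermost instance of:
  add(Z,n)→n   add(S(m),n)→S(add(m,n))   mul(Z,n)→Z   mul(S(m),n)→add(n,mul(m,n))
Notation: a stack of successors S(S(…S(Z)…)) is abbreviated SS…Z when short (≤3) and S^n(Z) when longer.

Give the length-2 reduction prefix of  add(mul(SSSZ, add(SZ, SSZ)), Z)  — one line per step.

Answer: after 2 steps: add(add(S(add(Z, SSZ)), mul(SSZ, add(SZ, SSZ))), Z)

Working:
  start: add(mul(SSSZ, add(SZ, SSZ)), Z)
  step 1: add(add(add(SZ, SSZ), mul(SSZ, add(SZ, SSZ))), Z)
  step 2: add(add(S(add(Z, SSZ)), mul(SSZ, add(SZ, SSZ))), Z)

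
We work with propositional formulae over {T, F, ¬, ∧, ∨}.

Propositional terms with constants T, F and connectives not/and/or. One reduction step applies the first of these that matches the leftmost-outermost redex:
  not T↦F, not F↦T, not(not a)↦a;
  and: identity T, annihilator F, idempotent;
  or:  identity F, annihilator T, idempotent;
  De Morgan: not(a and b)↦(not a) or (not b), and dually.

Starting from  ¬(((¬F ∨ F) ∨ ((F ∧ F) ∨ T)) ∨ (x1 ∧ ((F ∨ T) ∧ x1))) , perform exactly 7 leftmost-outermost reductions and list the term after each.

  start: ¬(((¬F ∨ F) ∨ ((F ∧ F) ∨ T)) ∨ (x1 ∧ ((F ∨ T) ∧ x1)))
  step 1: ¬((¬F ∨ F) ∨ ((F ∧ F) ∨ T)) ∧ ¬(x1 ∧ ((F ∨ T) ∧ x1))
  step 2: (¬(¬F ∨ F) ∧ ¬((F ∧ F) ∨ T)) ∧ ¬(x1 ∧ ((F ∨ T) ∧ x1))
  step 3: ((¬¬F ∧ ¬F) ∧ ¬((F ∧ F) ∨ T)) ∧ ¬(x1 ∧ ((F ∨ T) ∧ x1))
  step 4: ((F ∧ ¬F) ∧ ¬((F ∧ F) ∨ T)) ∧ ¬(x1 ∧ ((F ∨ T) ∧ x1))
  step 5: (F ∧ ¬((F ∧ F) ∨ T)) ∧ ¬(x1 ∧ ((F ∨ T) ∧ x1))
  step 6: F ∧ ¬(x1 ∧ ((F ∨ T) ∧ x1))
  step 7: F

Answer: after 7 steps: F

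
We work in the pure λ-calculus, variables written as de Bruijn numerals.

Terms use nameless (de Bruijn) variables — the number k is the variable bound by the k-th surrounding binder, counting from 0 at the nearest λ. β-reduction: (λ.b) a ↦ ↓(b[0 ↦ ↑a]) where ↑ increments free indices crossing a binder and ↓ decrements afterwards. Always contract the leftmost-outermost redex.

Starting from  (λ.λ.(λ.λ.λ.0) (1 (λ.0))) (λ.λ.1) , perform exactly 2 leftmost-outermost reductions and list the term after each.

Answer: after 2 steps: λ.λ.λ.0

Working:
  start: (λ.λ.(λ.λ.λ.0) (1 (λ.0))) (λ.λ.1)
  [1] λ.(λ.λ.λ.0) ((λ.λ.1) (λ.0))
  [2] λ.λ.λ.0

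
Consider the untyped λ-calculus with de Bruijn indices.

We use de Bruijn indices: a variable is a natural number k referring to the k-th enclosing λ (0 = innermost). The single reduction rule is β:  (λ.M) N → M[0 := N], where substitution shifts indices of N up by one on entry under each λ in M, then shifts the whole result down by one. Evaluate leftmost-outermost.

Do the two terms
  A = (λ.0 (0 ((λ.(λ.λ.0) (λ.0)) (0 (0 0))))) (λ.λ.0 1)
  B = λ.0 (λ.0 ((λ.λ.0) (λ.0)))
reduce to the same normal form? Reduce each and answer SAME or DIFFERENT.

Term A:
  start: (λ.0 (0 ((λ.(λ.λ.0) (λ.0)) (0 (0 0))))) (λ.λ.0 1)
  step 1: (λ.λ.0 1) ((λ.λ.0 1) ((λ.(λ.λ.0) (λ.0)) ((λ.λ.0 1) ((λ.λ.0 1) (λ.λ.0 1)))))
  step 2: λ.0 ((λ.λ.0 1) ((λ.(λ.λ.0) (λ.0)) ((λ.λ.0 1) ((λ.λ.0 1) (λ.λ.0 1)))))
  step 3: λ.0 (λ.0 ((λ.(λ.λ.0) (λ.0)) ((λ.λ.0 1) ((λ.λ.0 1) (λ.λ.0 1)))))
  step 4: λ.0 (λ.0 ((λ.λ.0) (λ.0)))
  step 5: λ.0 (λ.0 (λ.0))

Term B:
  start: λ.0 (λ.0 ((λ.λ.0) (λ.0)))
  step 1: λ.0 (λ.0 (λ.0))

Answer: SAME — A ⇓ λ.0 (λ.0 (λ.0)), B ⇓ λ.0 (λ.0 (λ.0))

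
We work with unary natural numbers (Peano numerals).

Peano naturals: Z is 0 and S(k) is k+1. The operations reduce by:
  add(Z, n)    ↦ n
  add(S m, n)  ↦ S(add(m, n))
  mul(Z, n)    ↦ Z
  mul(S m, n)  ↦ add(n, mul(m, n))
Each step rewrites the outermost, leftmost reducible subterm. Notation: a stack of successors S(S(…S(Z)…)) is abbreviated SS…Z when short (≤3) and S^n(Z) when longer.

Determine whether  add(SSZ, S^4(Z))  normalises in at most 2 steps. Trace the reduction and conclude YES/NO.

  start: add(SSZ, S^4(Z))
  →1  S(add(SZ, S^4(Z)))
  →2  S(S(add(Z, S^4(Z))))

Answer: NO — after 2 steps the term is S(S(add(Z, S^4(Z)))), not yet normal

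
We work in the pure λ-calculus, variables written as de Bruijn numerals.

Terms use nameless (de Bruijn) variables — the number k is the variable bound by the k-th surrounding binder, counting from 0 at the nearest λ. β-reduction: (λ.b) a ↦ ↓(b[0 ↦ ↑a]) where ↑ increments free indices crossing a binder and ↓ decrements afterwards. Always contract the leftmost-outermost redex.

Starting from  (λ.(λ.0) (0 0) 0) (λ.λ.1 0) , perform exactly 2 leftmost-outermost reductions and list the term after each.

Answer: after 2 steps: (λ.λ.1 0) (λ.λ.1 0) (λ.λ.1 0)

Working:
  start: (λ.(λ.0) (0 0) 0) (λ.λ.1 0)
  step 1: (λ.0) ((λ.λ.1 0) (λ.λ.1 0)) (λ.λ.1 0)
  step 2: (λ.λ.1 0) (λ.λ.1 0) (λ.λ.1 0)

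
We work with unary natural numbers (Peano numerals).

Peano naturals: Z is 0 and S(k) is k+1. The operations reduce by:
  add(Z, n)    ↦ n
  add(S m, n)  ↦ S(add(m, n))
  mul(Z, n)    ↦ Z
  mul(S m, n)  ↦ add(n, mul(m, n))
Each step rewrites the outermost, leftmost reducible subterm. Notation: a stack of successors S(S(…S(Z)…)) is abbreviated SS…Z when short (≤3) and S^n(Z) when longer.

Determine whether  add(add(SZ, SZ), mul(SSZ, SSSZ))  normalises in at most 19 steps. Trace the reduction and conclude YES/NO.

  start: add(add(SZ, SZ), mul(SSZ, SSSZ))
  [1] add(S(add(Z, SZ)), mul(SSZ, SSSZ))
  [2] S(add(add(Z, SZ), mul(SSZ, SSSZ)))
  [3] S(add(SZ, mul(SSZ, SSSZ)))
  [4] S(S(add(Z, mul(SSZ, SSSZ))))
  [5] S(S(mul(SSZ, SSSZ)))
  [6] S(S(add(SSSZ, mul(SZ, SSSZ))))
  [7] S(S(S(add(SSZ, mul(SZ, SSSZ)))))
  [8] S(S(S(S(add(SZ, mul(SZ, SSSZ))))))
  [9] S(S(S(S(S(add(Z, mul(SZ, SSSZ)))))))
  [10] S(S(S(S(S(mul(SZ, SSSZ))))))
  [11] S(S(S(S(S(add(SSSZ, mul(Z, SSSZ)))))))
  [12] S(S(S(S(S(S(add(SSZ, mul(Z, SSSZ))))))))
  [13] S(S(S(S(S(S(S(add(SZ, mul(Z, SSSZ)))))))))
  [14] S(S(S(S(S(S(S(S(add(Z, mul(Z, SSSZ))))))))))
  [15] S(S(S(S(S(S(S(S(mul(Z, SSSZ)))))))))
  [16] S^8(Z)

Answer: YES — reaches normal form S^8(Z) in 16 ≤ 19 steps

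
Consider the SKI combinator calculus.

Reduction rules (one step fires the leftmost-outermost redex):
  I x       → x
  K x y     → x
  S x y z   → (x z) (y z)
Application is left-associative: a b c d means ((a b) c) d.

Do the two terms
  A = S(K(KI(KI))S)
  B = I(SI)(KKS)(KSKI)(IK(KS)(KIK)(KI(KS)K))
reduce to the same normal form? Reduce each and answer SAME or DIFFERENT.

Answer: DIFFERENT — A ⇓ SI, B ⇓ S(SI)

Working:
Term A:
  start: S(K(KI(KI))S)
  [1] S(KI(KI))
  [2] SI

Term B:
  start: I(SI)(KKS)(KSKI)(IK(KS)(KIK)(KI(KS)K))
  [1] SI(KKS)(KSKI)(IK(KS)(KIK)(KI(KS)K))
  [2] I(KSKI)(KKS(KSKI))(IK(KS)(KIK)(KI(KS)K))
  [3] KSKI(KKS(KSKI))(IK(KS)(KIK)(KI(KS)K))
  [4] SI(KKS(KSKI))(IK(KS)(KIK)(KI(KS)K))
  [5] I(IK(KS)(KIK)(KI(KS)K))(KKS(KSKI)(IK(KS)(KIK)(KI(KS)K)))
  [6] IK(KS)(KIK)(KI(KS)K)(KKS(KSKI)(IK(KS)(KIK)(KI(KS)K)))
  [7] K(KS)(KIK)(KI(KS)K)(KKS(KSKI)(IK(KS)(KIK)(KI(KS)K)))
  [8] KS(KI(KS)K)(KKS(KSKI)(IK(KS)(KIK)(KI(KS)K)))
  [9] S(KKS(KSKI)(IK(KS)(KIK)(KI(KS)K)))
  [10] S(K(KSKI)(IK(KS)(KIK)(KI(KS)K)))
  [11] S(KSKI)
  [12] S(SI)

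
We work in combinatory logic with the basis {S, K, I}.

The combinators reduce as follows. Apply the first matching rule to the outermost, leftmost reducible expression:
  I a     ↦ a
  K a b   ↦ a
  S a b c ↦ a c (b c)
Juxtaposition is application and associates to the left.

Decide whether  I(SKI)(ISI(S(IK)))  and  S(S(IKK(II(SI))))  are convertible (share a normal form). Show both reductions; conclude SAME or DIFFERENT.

Term A:
  start: I(SKI)(ISI(S(IK)))
  step 1: SKI(ISI(S(IK)))
  step 2: K(ISI(S(IK)))(I(ISI(S(IK))))
  step 3: ISI(S(IK))
  step 4: SI(S(IK))
  step 5: SI(SK)

Term B:
  start: S(S(IKK(II(SI))))
  step 1: S(S(KK(II(SI))))
  step 2: S(SK)

Answer: DIFFERENT — A ⇓ SI(SK), B ⇓ S(SK)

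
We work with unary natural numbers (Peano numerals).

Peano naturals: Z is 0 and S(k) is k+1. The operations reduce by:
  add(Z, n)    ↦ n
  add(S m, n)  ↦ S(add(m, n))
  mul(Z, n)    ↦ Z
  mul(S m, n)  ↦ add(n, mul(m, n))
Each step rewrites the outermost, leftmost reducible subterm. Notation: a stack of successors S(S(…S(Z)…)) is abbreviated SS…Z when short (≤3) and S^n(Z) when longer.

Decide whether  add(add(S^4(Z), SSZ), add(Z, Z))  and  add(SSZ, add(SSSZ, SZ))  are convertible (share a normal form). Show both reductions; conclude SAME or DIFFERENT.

Term A:
  start: add(add(S^4(Z), SSZ), add(Z, Z))
  step 1: add(S(add(SSSZ, SSZ)), add(Z, Z))
  step 2: S(add(add(SSSZ, SSZ), add(Z, Z)))
  step 3: S(add(S(add(SSZ, SSZ)), add(Z, Z)))
  step 4: S(S(add(add(SSZ, SSZ), add(Z, Z))))
  step 5: S(S(add(S(add(SZ, SSZ)), add(Z, Z))))
  step 6: S(S(S(add(add(SZ, SSZ), add(Z, Z)))))
  step 7: S(S(S(add(S(add(Z, SSZ)), add(Z, Z)))))
  step 8: S(S(S(S(add(add(Z, SSZ), add(Z, Z))))))
  step 9: S(S(S(S(add(SSZ, add(Z, Z))))))
  step 10: S(S(S(S(S(add(SZ, add(Z, Z)))))))
  step 11: S(S(S(S(S(S(add(Z, add(Z, Z))))))))
  step 12: S(S(S(S(S(S(add(Z, Z)))))))
  step 13: S^6(Z)

Term B:
  start: add(SSZ, add(SSSZ, SZ))
  step 1: S(add(SZ, add(SSSZ, SZ)))
  step 2: S(S(add(Z, add(SSSZ, SZ))))
  step 3: S(S(add(SSSZ, SZ)))
  step 4: S(S(S(add(SSZ, SZ))))
  step 5: S(S(S(S(add(SZ, SZ)))))
  step 6: S(S(S(S(S(add(Z, SZ))))))
  step 7: S^6(Z)

Answer: SAME — A ⇓ S^6(Z), B ⇓ S^6(Z)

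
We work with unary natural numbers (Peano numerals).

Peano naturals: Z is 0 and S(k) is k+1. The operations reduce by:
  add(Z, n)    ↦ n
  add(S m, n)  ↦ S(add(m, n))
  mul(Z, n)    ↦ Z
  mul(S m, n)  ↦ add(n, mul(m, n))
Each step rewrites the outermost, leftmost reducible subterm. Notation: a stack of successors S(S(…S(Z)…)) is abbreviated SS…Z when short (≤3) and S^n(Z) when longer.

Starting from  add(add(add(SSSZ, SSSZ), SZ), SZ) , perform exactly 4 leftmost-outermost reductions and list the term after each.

  start: add(add(add(SSSZ, SSSZ), SZ), SZ)
  step 1: add(add(S(add(SSZ, SSSZ)), SZ), SZ)
  step 2: add(S(add(add(SSZ, SSSZ), SZ)), SZ)
  step 3: S(add(add(add(SSZ, SSSZ), SZ), SZ))
  step 4: S(add(add(S(add(SZ, SSSZ)), SZ), SZ))

Answer: after 4 steps: S(add(add(S(add(SZ, SSSZ)), SZ), SZ))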